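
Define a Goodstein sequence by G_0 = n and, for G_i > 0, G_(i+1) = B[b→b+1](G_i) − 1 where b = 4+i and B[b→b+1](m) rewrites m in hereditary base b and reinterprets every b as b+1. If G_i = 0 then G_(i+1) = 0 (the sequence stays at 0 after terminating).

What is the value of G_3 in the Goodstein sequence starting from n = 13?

18

[0] 13 ≡ 3·4 + 1 (base 4). Lift 5: 16. −1: 15.
[1] 15 ≡ 3·5 (base 5). Lift 6: 18. −1: 17.
[2] 17 ≡ 2·6 + 5 (base 6). Lift 7: 19. −1: 18.
[3] 18 ≡ 2·7 + 4 (base 7). Lift 8: 20. −1: 19.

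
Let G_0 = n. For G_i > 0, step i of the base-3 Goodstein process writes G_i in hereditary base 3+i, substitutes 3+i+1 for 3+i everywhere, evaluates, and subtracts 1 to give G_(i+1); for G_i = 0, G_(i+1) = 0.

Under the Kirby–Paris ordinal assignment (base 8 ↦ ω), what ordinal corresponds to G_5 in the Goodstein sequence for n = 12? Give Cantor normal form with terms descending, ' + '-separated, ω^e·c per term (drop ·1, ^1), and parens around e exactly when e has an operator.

ω·7 + 7

i=0: 12 = 3^2 + 3 (b=3); 3→4: 4^2 + 4 = 20; 20−1 = 19
i=1: 19 = 4^2 + 3 (b=4); 4→5: 5^2 + 3 = 28; 28−1 = 27
i=2: 27 = 5^2 + 2 (b=5); 5→6: 6^2 + 2 = 38; 38−1 = 37
i=3: 37 = 6^2 + 1 (b=6); 6→7: 7^2 + 1 = 50; 50−1 = 49
i=4: 49 = 7^2 (b=7); 7→8: 8^2 = 64; 64−1 = 63
i=5: 63 = 7·8 + 7 (b=8); 8→9: 7·9 + 7 = 70; 70−1 = 69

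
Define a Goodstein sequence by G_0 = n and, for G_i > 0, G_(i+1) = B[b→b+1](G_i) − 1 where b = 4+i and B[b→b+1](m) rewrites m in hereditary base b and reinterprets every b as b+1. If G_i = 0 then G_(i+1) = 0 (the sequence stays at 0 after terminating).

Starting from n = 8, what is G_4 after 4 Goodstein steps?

(0) 8|_4 = 2·4 ↦ 2·5|_5 = 10 ⇒ 9
(1) 9|_5 = 5 + 4 ↦ 6 + 4|_6 = 10 ⇒ 9
(2) 9|_6 = 6 + 3 ↦ 7 + 3|_7 = 10 ⇒ 9
(3) 9|_7 = 7 + 2 ↦ 8 + 2|_8 = 10 ⇒ 9
(4) 9|_8 = 8 + 1 ↦ 9 + 1|_9 = 10 ⇒ 9

9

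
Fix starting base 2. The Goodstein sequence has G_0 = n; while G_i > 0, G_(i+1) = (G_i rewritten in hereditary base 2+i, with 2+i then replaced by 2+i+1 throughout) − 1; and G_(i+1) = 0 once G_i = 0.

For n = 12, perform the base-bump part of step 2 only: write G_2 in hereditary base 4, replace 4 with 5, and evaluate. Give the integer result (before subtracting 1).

15686

step 0: 12 = 2^(2 + 1) + 2^2; sub 3 for 2: 3^(3 + 1) + 3^3; = 108; G_1 = 108−1 = 107
step 1: 107 = 3^(3 + 1) + 2·3^2 + 2·3 + 2; sub 4 for 3: 4^(4 + 1) + 2·4^2 + 2·4 + 2; = 1066; G_2 = 1066−1 = 1065
step 2: 1065 = 4^(4 + 1) + 2·4^2 + 2·4 + 1; sub 5 for 4: 5^(5 + 1) + 2·5^2 + 2·5 + 1; = 15686; G_3 = 15686−1 = 15685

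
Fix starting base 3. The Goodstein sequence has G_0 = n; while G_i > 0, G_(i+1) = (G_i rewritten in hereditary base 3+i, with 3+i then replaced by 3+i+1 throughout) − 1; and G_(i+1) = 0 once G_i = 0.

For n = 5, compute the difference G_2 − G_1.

(0) 5|_3 = 3 + 2 ↦ 4 + 2|_4 = 6 ⇒ 5
(1) 5|_4 = 4 + 1 ↦ 5 + 1|_5 = 6 ⇒ 5

0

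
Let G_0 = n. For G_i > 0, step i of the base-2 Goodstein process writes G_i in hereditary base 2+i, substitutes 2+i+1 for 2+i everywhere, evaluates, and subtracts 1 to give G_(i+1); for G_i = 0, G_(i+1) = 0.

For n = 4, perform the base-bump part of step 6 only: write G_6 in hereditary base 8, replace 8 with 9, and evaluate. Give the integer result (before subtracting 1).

174

4 —HB2→ 2^2 —bump→ 3^3 = 27 —(−1)→ 26
26 —HB3→ 2·3^2 + 2·3 + 2 —bump→ 2·4^2 + 2·4 + 2 = 42 —(−1)→ 41
41 —HB4→ 2·4^2 + 2·4 + 1 —bump→ 2·5^2 + 2·5 + 1 = 61 —(−1)→ 60
60 —HB5→ 2·5^2 + 2·5 —bump→ 2·6^2 + 2·6 = 84 —(−1)→ 83
83 —HB6→ 2·6^2 + 6 + 5 —bump→ 2·7^2 + 7 + 5 = 110 —(−1)→ 109
109 —HB7→ 2·7^2 + 7 + 4 —bump→ 2·8^2 + 8 + 4 = 140 —(−1)→ 139
139 —HB8→ 2·8^2 + 8 + 3 —bump→ 2·9^2 + 9 + 3 = 174 —(−1)→ 173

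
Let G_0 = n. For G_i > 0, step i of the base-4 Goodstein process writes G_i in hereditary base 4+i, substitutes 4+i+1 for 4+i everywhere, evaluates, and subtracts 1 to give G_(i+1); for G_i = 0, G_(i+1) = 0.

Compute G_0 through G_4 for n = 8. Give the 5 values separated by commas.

8 —HB4→ 2·4 —bump→ 2·5 = 10 —(−1)→ 9
9 —HB5→ 5 + 4 —bump→ 6 + 4 = 10 —(−1)→ 9
9 —HB6→ 6 + 3 —bump→ 7 + 3 = 10 —(−1)→ 9
9 —HB7→ 7 + 2 —bump→ 8 + 2 = 10 —(−1)→ 9

8, 9, 9, 9, 9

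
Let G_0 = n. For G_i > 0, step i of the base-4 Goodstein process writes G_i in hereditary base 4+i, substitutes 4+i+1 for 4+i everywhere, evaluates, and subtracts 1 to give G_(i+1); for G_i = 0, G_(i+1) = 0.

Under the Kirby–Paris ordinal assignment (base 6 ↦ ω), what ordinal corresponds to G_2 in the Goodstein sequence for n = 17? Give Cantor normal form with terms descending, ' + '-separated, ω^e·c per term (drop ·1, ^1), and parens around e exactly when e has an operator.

[0] 17 ≡ 4^2 + 1 (base 4). Lift 5: 26. −1: 25.
[1] 25 ≡ 5^2 (base 5). Lift 6: 36. −1: 35.
[2] 35 ≡ 5·6 + 5 (base 6). Lift 7: 40. −1: 39.

ω·5 + 5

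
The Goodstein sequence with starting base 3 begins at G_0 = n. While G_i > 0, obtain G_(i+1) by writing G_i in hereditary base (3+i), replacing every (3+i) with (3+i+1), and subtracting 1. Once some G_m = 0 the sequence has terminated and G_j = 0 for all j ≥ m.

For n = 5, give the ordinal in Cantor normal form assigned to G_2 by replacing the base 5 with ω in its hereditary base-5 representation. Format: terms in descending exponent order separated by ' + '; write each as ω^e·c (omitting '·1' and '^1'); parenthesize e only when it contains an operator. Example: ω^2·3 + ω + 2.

ω

5 —HB3→ 3 + 2 —bump→ 4 + 2 = 6 —(−1)→ 5
5 —HB4→ 4 + 1 —bump→ 5 + 1 = 6 —(−1)→ 5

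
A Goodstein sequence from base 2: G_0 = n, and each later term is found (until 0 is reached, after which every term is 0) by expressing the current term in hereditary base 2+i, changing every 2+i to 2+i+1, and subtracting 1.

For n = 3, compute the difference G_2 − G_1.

0

step 0: 3 = 2 + 1; sub 3 for 2: 3 + 1; = 4; G_1 = 4−1 = 3
step 1: 3 = 3; sub 4 for 3: 4; = 4; G_2 = 4−1 = 3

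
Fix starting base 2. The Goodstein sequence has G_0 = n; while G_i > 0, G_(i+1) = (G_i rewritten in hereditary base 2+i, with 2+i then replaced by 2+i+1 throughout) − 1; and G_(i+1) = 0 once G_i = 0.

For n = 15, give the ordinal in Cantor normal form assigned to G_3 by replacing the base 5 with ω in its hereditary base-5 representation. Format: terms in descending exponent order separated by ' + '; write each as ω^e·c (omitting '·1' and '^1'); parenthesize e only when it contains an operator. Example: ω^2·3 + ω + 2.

G_0=15  [base 2] 2^(2 + 1) + 2^2 + 2 + 1  →[2↦3]→  3^(3 + 1) + 3^3 + 3 + 1 = 112  −1 ⇒ G_1=111
G_1=111  [base 3] 3^(3 + 1) + 3^3 + 3  →[3↦4]→  4^(4 + 1) + 4^4 + 4 = 1284  −1 ⇒ G_2=1283
G_2=1283  [base 4] 4^(4 + 1) + 4^4 + 3  →[4↦5]→  5^(5 + 1) + 5^5 + 3 = 18753  −1 ⇒ G_3=18752

ω^(ω + 1) + ω^ω + 2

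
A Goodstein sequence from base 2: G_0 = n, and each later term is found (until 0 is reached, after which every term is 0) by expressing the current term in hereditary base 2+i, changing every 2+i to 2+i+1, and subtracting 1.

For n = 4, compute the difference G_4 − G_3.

G_0=4  [base 2] 2^2  →[2↦3]→  3^3 = 27  −1 ⇒ G_1=26
G_1=26  [base 3] 2·3^2 + 2·3 + 2  →[3↦4]→  2·4^2 + 2·4 + 2 = 42  −1 ⇒ G_2=41
G_2=41  [base 4] 2·4^2 + 2·4 + 1  →[4↦5]→  2·5^2 + 2·5 + 1 = 61  −1 ⇒ G_3=60
G_3=60  [base 5] 2·5^2 + 2·5  →[5↦6]→  2·6^2 + 2·6 = 84  −1 ⇒ G_4=83

23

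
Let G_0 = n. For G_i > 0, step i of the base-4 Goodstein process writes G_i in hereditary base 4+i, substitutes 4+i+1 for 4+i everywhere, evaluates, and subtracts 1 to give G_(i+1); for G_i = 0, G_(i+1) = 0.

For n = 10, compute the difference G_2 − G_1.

1

i=0: 10 = 2·4 + 2 (b=4); 4→5: 2·5 + 2 = 12; 12−1 = 11
i=1: 11 = 2·5 + 1 (b=5); 5→6: 2·6 + 1 = 13; 13−1 = 12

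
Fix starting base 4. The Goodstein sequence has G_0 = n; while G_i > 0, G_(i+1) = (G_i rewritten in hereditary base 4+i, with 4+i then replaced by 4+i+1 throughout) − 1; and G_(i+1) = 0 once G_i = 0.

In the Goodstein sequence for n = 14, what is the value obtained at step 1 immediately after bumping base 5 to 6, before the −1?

[0] 14 ≡ 3·4 + 2 (base 4). Lift 5: 17. −1: 16.
[1] 16 ≡ 3·5 + 1 (base 5). Lift 6: 19. −1: 18.

19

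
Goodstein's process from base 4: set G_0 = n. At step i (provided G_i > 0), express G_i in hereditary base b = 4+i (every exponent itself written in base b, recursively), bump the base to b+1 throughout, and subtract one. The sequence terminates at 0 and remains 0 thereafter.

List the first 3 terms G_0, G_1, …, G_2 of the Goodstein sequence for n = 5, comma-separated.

(0) 5|_4 = 4 + 1 ↦ 5 + 1|_5 = 6 ⇒ 5
(1) 5|_5 = 5 ↦ 6|_6 = 6 ⇒ 5

5, 5, 5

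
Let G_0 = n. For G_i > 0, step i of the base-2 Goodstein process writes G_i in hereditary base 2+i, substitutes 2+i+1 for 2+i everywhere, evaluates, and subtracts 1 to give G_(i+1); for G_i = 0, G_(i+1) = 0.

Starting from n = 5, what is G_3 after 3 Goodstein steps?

5 —HB2→ 2^2 + 1 —bump→ 3^3 + 1 = 28 —(−1)→ 27
27 —HB3→ 3^3 —bump→ 4^4 = 256 —(−1)→ 255
255 —HB4→ 3·4^3 + 3·4^2 + 3·4 + 3 —bump→ 3·5^3 + 3·5^2 + 3·5 + 3 = 468 —(−1)→ 467
467 —HB5→ 3·5^3 + 3·5^2 + 3·5 + 2 —bump→ 3·6^3 + 3·6^2 + 3·6 + 2 = 776 —(−1)→ 775

467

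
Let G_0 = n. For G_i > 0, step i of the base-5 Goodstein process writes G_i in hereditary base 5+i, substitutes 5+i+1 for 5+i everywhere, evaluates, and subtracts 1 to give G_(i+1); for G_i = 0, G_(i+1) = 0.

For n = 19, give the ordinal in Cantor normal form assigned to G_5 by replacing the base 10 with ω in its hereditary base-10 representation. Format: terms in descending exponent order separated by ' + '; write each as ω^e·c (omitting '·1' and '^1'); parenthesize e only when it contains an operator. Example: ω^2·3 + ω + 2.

ω·2 + 9

G_0=19  [base 5] 3·5 + 4  →[5↦6]→  3·6 + 4 = 22  −1 ⇒ G_1=21
G_1=21  [base 6] 3·6 + 3  →[6↦7]→  3·7 + 3 = 24  −1 ⇒ G_2=23
G_2=23  [base 7] 3·7 + 2  →[7↦8]→  3·8 + 2 = 26  −1 ⇒ G_3=25
G_3=25  [base 8] 3·8 + 1  →[8↦9]→  3·9 + 1 = 28  −1 ⇒ G_4=27
G_4=27  [base 9] 3·9  →[9↦10]→  3·10 = 30  −1 ⇒ G_5=29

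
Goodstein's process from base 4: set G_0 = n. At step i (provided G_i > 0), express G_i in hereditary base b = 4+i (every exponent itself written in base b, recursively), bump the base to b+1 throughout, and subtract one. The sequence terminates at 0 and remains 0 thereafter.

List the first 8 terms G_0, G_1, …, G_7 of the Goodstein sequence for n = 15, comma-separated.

15, 17, 19, 21, 23, 24, 25, 26

base 4: 15 = 3·4 + 3; at 5: 3·5 + 3 = 18; next = 17
base 5: 17 = 3·5 + 2; at 6: 3·6 + 2 = 20; next = 19
base 6: 19 = 3·6 + 1; at 7: 3·7 + 1 = 22; next = 21
base 7: 21 = 3·7; at 8: 3·8 = 24; next = 23
base 8: 23 = 2·8 + 7; at 9: 2·9 + 7 = 25; next = 24
base 9: 24 = 2·9 + 6; at 10: 2·10 + 6 = 26; next = 25
base 10: 25 = 2·10 + 5; at 11: 2·11 + 5 = 27; next = 26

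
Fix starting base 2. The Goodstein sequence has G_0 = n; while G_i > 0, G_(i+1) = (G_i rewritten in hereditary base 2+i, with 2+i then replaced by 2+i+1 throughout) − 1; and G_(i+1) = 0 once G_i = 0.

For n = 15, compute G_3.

18752

G_0 = 15. HB_2(15) = 2^(2 + 1) + 2^2 + 2 + 1. Bump = 112. G_1 = 111.
G_1 = 111. HB_3(111) = 3^(3 + 1) + 3^3 + 3. Bump = 1284. G_2 = 1283.
G_2 = 1283. HB_4(1283) = 4^(4 + 1) + 4^4 + 3. Bump = 18753. G_3 = 18752.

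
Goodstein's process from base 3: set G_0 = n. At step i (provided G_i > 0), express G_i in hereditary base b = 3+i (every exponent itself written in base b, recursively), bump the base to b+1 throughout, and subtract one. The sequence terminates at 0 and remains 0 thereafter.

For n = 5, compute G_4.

4

G_0 = 5. HB_3(5) = 3 + 2. Bump = 6. G_1 = 5.
G_1 = 5. HB_4(5) = 4 + 1. Bump = 6. G_2 = 5.
G_2 = 5. HB_5(5) = 5. Bump = 6. G_3 = 5.
G_3 = 5. HB_6(5) = 5. Bump = 5. G_4 = 4.
G_4 = 4. HB_7(4) = 4. Bump = 4. G_5 = 3.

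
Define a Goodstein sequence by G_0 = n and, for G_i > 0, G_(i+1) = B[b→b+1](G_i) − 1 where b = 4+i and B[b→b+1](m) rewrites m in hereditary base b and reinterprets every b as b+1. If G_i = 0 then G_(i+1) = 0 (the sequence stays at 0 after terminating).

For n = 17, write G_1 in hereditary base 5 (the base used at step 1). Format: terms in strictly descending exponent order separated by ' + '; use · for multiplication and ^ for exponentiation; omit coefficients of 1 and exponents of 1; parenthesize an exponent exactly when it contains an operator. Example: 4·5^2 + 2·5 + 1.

17 —HB4→ 4^2 + 1 —bump→ 5^2 + 1 = 26 —(−1)→ 25
25 —HB5→ 5^2 —bump→ 6^2 = 36 —(−1)→ 35

5^2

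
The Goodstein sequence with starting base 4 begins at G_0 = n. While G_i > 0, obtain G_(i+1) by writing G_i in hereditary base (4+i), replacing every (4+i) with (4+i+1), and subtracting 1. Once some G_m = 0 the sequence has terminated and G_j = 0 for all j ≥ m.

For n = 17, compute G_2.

35

step 0: 17 = 4^2 + 1; sub 5 for 4: 5^2 + 1; = 26; G_1 = 26−1 = 25
step 1: 25 = 5^2; sub 6 for 5: 6^2; = 36; G_2 = 36−1 = 35
step 2: 35 = 5·6 + 5; sub 7 for 6: 5·7 + 5; = 40; G_3 = 40−1 = 39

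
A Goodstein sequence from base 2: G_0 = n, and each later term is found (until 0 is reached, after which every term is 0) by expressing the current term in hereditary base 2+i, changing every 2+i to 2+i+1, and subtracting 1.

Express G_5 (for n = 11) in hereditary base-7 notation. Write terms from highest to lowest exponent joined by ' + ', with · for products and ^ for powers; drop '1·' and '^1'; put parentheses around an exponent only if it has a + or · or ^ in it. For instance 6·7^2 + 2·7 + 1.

G_0=11  [base 2] 2^(2 + 1) + 2 + 1  →[2↦3]→  3^(3 + 1) + 3 + 1 = 85  −1 ⇒ G_1=84
G_1=84  [base 3] 3^(3 + 1) + 3  →[3↦4]→  4^(4 + 1) + 4 = 1028  −1 ⇒ G_2=1027
G_2=1027  [base 4] 4^(4 + 1) + 3  →[4↦5]→  5^(5 + 1) + 3 = 15628  −1 ⇒ G_3=15627
G_3=15627  [base 5] 5^(5 + 1) + 2  →[5↦6]→  6^(6 + 1) + 2 = 279938  −1 ⇒ G_4=279937
G_4=279937  [base 6] 6^(6 + 1) + 1  →[6↦7]→  7^(7 + 1) + 1 = 5764802  −1 ⇒ G_5=5764801
G_5=5764801  [base 7] 7^(7 + 1)  →[7↦8]→  8^(8 + 1) = 134217728  −1 ⇒ G_6=134217727

7^(7 + 1)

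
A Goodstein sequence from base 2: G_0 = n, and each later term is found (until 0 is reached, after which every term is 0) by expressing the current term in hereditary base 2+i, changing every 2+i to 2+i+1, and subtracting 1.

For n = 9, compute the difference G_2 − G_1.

9 —HB2→ 2^(2 + 1) + 1 —bump→ 3^(3 + 1) + 1 = 82 —(−1)→ 81
81 —HB3→ 3^(3 + 1) —bump→ 4^(4 + 1) = 1024 —(−1)→ 1023

942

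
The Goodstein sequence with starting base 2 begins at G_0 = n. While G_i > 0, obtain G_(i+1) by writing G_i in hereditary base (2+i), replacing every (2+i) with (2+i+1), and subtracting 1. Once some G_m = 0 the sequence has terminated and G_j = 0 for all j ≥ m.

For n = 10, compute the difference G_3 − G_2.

[0] 10 ≡ 2^(2 + 1) + 2 (base 2). Lift 3: 84. −1: 83.
[1] 83 ≡ 3^(3 + 1) + 2 (base 3). Lift 4: 1026. −1: 1025.
[2] 1025 ≡ 4^(4 + 1) + 1 (base 4). Lift 5: 15626. −1: 15625.

14600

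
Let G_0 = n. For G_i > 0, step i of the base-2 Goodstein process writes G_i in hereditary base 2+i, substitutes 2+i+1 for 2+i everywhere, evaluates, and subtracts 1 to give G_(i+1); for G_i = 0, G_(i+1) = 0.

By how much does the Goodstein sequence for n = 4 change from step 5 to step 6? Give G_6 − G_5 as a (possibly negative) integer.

[0] 4 ≡ 2^2 (base 2). Lift 3: 27. −1: 26.
[1] 26 ≡ 2·3^2 + 2·3 + 2 (base 3). Lift 4: 42. −1: 41.
[2] 41 ≡ 2·4^2 + 2·4 + 1 (base 4). Lift 5: 61. −1: 60.
[3] 60 ≡ 2·5^2 + 2·5 (base 5). Lift 6: 84. −1: 83.
[4] 83 ≡ 2·6^2 + 6 + 5 (base 6). Lift 7: 110. −1: 109.
[5] 109 ≡ 2·7^2 + 7 + 4 (base 7). Lift 8: 140. −1: 139.

30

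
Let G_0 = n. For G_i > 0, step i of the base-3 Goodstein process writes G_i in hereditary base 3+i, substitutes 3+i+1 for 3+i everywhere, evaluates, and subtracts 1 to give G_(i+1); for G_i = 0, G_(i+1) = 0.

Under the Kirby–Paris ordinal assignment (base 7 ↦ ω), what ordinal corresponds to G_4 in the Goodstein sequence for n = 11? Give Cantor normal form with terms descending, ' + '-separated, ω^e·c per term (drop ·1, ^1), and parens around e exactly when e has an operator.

G_0 = 11. HB_3(11) = 3^2 + 2. Bump = 18. G_1 = 17.
G_1 = 17. HB_4(17) = 4^2 + 1. Bump = 26. G_2 = 25.
G_2 = 25. HB_5(25) = 5^2. Bump = 36. G_3 = 35.
G_3 = 35. HB_6(35) = 5·6 + 5. Bump = 40. G_4 = 39.
G_4 = 39. HB_7(39) = 5·7 + 4. Bump = 44. G_5 = 43.

ω·5 + 4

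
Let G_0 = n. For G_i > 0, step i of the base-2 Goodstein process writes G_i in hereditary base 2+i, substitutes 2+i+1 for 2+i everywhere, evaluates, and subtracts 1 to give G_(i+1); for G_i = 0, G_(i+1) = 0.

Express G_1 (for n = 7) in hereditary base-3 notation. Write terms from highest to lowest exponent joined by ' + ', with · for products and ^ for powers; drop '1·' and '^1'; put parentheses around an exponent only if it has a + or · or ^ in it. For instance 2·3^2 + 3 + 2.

base 2: 7 = 2^2 + 2 + 1; at 3: 3^3 + 3 + 1 = 31; next = 30
base 3: 30 = 3^3 + 3; at 4: 4^4 + 4 = 260; next = 259

3^3 + 3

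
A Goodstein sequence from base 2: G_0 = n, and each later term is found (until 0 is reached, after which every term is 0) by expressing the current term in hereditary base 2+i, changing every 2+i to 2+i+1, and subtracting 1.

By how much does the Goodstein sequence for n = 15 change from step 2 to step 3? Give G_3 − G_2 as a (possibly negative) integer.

step 0: 15 = 2^(2 + 1) + 2^2 + 2 + 1; sub 3 for 2: 3^(3 + 1) + 3^3 + 3 + 1; = 112; G_1 = 112−1 = 111
step 1: 111 = 3^(3 + 1) + 3^3 + 3; sub 4 for 3: 4^(4 + 1) + 4^4 + 4; = 1284; G_2 = 1284−1 = 1283
step 2: 1283 = 4^(4 + 1) + 4^4 + 3; sub 5 for 4: 5^(5 + 1) + 5^5 + 3; = 18753; G_3 = 18753−1 = 18752

17469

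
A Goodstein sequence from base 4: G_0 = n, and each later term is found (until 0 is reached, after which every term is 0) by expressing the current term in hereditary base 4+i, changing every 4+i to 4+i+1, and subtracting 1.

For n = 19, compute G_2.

base 4: 19 = 4^2 + 3; at 5: 5^2 + 3 = 28; next = 27
base 5: 27 = 5^2 + 2; at 6: 6^2 + 2 = 38; next = 37
base 6: 37 = 6^2 + 1; at 7: 7^2 + 1 = 50; next = 49

37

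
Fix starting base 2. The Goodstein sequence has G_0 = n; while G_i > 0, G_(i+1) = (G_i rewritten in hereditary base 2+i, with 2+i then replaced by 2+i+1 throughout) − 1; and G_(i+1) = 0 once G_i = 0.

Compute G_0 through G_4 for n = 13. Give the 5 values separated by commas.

13, 108, 1279, 16092, 280711

G_0=13  [base 2] 2^(2 + 1) + 2^2 + 1  →[2↦3]→  3^(3 + 1) + 3^3 + 1 = 109  −1 ⇒ G_1=108
G_1=108  [base 3] 3^(3 + 1) + 3^3  →[3↦4]→  4^(4 + 1) + 4^4 = 1280  −1 ⇒ G_2=1279
G_2=1279  [base 4] 4^(4 + 1) + 3·4^3 + 3·4^2 + 3·4 + 3  →[4↦5]→  5^(5 + 1) + 3·5^3 + 3·5^2 + 3·5 + 3 = 16093  −1 ⇒ G_3=16092
G_3=16092  [base 5] 5^(5 + 1) + 3·5^3 + 3·5^2 + 3·5 + 2  →[5↦6]→  6^(6 + 1) + 3·6^3 + 3·6^2 + 3·6 + 2 = 280712  −1 ⇒ G_4=280711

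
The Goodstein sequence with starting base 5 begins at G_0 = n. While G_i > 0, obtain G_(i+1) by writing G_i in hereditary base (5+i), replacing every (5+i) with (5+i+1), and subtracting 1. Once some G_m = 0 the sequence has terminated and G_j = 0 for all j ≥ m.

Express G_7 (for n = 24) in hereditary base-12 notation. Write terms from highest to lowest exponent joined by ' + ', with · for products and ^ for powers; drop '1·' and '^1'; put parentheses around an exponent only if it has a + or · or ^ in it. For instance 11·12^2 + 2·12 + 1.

3·12 + 7

base 5: 24 = 4·5 + 4; at 6: 4·6 + 4 = 28; next = 27
base 6: 27 = 4·6 + 3; at 7: 4·7 + 3 = 31; next = 30
base 7: 30 = 4·7 + 2; at 8: 4·8 + 2 = 34; next = 33
base 8: 33 = 4·8 + 1; at 9: 4·9 + 1 = 37; next = 36
base 9: 36 = 4·9; at 10: 4·10 = 40; next = 39
base 10: 39 = 3·10 + 9; at 11: 3·11 + 9 = 42; next = 41
base 11: 41 = 3·11 + 8; at 12: 3·12 + 8 = 44; next = 43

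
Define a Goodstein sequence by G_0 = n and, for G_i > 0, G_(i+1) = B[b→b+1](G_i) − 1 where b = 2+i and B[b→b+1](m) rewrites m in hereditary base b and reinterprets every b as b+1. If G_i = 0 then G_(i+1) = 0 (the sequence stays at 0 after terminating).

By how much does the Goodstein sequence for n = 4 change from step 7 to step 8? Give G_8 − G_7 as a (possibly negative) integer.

base 2: 4 = 2^2; at 3: 3^3 = 27; next = 26
base 3: 26 = 2·3^2 + 2·3 + 2; at 4: 2·4^2 + 2·4 + 2 = 42; next = 41
base 4: 41 = 2·4^2 + 2·4 + 1; at 5: 2·5^2 + 2·5 + 1 = 61; next = 60
base 5: 60 = 2·5^2 + 2·5; at 6: 2·6^2 + 2·6 = 84; next = 83
base 6: 83 = 2·6^2 + 6 + 5; at 7: 2·7^2 + 7 + 5 = 110; next = 109
base 7: 109 = 2·7^2 + 7 + 4; at 8: 2·8^2 + 8 + 4 = 140; next = 139
base 8: 139 = 2·8^2 + 8 + 3; at 9: 2·9^2 + 9 + 3 = 174; next = 173
base 9: 173 = 2·9^2 + 9 + 2; at 10: 2·10^2 + 10 + 2 = 212; next = 211

38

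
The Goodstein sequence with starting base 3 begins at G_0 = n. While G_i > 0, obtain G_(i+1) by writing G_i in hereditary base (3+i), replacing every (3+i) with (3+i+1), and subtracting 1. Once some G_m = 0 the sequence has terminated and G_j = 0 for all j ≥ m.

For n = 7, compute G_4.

9

7 —HB3→ 2·3 + 1 —bump→ 2·4 + 1 = 9 —(−1)→ 8
8 —HB4→ 2·4 —bump→ 2·5 = 10 —(−1)→ 9
9 —HB5→ 5 + 4 —bump→ 6 + 4 = 10 —(−1)→ 9
9 —HB6→ 6 + 3 —bump→ 7 + 3 = 10 —(−1)→ 9
9 —HB7→ 7 + 2 —bump→ 8 + 2 = 10 —(−1)→ 9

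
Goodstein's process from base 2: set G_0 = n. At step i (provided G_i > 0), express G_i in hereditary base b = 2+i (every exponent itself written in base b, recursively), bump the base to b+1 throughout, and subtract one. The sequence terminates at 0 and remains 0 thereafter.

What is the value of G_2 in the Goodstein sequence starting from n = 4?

41

G_0 = 4. HB_2(4) = 2^2. Bump = 27. G_1 = 26.
G_1 = 26. HB_3(26) = 2·3^2 + 2·3 + 2. Bump = 42. G_2 = 41.
G_2 = 41. HB_4(41) = 2·4^2 + 2·4 + 1. Bump = 61. G_3 = 60.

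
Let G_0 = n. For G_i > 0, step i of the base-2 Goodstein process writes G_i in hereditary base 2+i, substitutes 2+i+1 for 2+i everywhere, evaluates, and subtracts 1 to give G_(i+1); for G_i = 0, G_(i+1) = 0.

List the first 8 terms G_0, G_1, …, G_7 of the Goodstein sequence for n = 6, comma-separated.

6, 29, 257, 3125, 46655, 98039, 187243, 332147

step 0: 6 = 2^2 + 2; sub 3 for 2: 3^3 + 3; = 30; G_1 = 30−1 = 29
step 1: 29 = 3^3 + 2; sub 4 for 3: 4^4 + 2; = 258; G_2 = 258−1 = 257
step 2: 257 = 4^4 + 1; sub 5 for 4: 5^5 + 1; = 3126; G_3 = 3126−1 = 3125
step 3: 3125 = 5^5; sub 6 for 5: 6^6; = 46656; G_4 = 46656−1 = 46655
step 4: 46655 = 5·6^5 + 5·6^4 + 5·6^3 + 5·6^2 + 5·6 + 5; sub 7 for 6: 5·7^5 + 5·7^4 + 5·7^3 + 5·7^2 + 5·7 + 5; = 98040; G_5 = 98040−1 = 98039
step 5: 98039 = 5·7^5 + 5·7^4 + 5·7^3 + 5·7^2 + 5·7 + 4; sub 8 for 7: 5·8^5 + 5·8^4 + 5·8^3 + 5·8^2 + 5·8 + 4; = 187244; G_6 = 187244−1 = 187243
step 6: 187243 = 5·8^5 + 5·8^4 + 5·8^3 + 5·8^2 + 5·8 + 3; sub 9 for 8: 5·9^5 + 5·9^4 + 5·9^3 + 5·9^2 + 5·9 + 3; = 332148; G_7 = 332148−1 = 332147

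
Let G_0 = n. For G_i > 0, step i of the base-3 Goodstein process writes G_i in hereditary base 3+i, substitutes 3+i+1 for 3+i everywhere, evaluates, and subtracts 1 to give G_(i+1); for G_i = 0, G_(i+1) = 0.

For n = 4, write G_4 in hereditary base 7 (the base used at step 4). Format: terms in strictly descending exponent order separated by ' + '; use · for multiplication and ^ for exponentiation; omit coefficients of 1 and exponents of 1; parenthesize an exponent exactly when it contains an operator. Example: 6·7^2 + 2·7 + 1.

(0) 4|_3 = 3 + 1 ↦ 4 + 1|_4 = 5 ⇒ 4
(1) 4|_4 = 4 ↦ 5|_5 = 5 ⇒ 4
(2) 4|_5 = 4 ↦ 4|_6 = 4 ⇒ 3
(3) 3|_6 = 3 ↦ 3|_7 = 3 ⇒ 2
(4) 2|_7 = 2 ↦ 2|_8 = 2 ⇒ 1

2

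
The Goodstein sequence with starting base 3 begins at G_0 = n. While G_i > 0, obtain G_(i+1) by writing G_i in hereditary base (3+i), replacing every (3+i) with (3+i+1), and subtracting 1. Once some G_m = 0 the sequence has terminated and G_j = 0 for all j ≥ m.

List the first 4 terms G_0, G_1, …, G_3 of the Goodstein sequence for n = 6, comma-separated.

(0) 6|_3 = 2·3 ↦ 2·4|_4 = 8 ⇒ 7
(1) 7|_4 = 4 + 3 ↦ 5 + 3|_5 = 8 ⇒ 7
(2) 7|_5 = 5 + 2 ↦ 6 + 2|_6 = 8 ⇒ 7

6, 7, 7, 7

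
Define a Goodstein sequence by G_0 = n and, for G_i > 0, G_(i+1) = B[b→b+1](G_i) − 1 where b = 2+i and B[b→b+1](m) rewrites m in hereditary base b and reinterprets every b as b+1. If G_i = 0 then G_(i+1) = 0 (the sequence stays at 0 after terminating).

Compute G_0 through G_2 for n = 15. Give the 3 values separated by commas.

15, 111, 1283

i=0: 15 = 2^(2 + 1) + 2^2 + 2 + 1 (b=2); 2→3: 3^(3 + 1) + 3^3 + 3 + 1 = 112; 112−1 = 111
i=1: 111 = 3^(3 + 1) + 3^3 + 3 (b=3); 3→4: 4^(4 + 1) + 4^4 + 4 = 1284; 1284−1 = 1283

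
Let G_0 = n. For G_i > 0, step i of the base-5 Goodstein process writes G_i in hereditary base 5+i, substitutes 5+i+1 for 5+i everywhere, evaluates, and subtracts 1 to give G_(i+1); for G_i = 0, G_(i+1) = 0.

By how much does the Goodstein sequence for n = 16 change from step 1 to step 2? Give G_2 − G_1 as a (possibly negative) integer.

2

step 0: 16 = 3·5 + 1; sub 6 for 5: 3·6 + 1; = 19; G_1 = 19−1 = 18
step 1: 18 = 3·6; sub 7 for 6: 3·7; = 21; G_2 = 21−1 = 20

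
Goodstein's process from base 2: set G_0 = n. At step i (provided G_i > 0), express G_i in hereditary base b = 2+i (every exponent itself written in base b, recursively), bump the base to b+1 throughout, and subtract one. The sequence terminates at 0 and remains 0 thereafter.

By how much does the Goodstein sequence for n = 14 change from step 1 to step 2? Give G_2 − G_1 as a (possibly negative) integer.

base 2: 14 = 2^(2 + 1) + 2^2 + 2; at 3: 3^(3 + 1) + 3^3 + 3 = 111; next = 110
base 3: 110 = 3^(3 + 1) + 3^3 + 2; at 4: 4^(4 + 1) + 4^4 + 2 = 1282; next = 1281

1171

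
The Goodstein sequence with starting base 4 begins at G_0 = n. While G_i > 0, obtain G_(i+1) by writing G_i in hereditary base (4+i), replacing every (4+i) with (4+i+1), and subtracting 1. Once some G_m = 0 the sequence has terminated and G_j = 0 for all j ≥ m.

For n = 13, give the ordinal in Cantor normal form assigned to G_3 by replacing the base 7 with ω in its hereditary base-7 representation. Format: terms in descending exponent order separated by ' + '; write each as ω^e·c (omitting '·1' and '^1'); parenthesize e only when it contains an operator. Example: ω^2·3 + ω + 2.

ω·2 + 4

step 0: 13 = 3·4 + 1; sub 5 for 4: 3·5 + 1; = 16; G_1 = 16−1 = 15
step 1: 15 = 3·5; sub 6 for 5: 3·6; = 18; G_2 = 18−1 = 17
step 2: 17 = 2·6 + 5; sub 7 for 6: 2·7 + 5; = 19; G_3 = 19−1 = 18
step 3: 18 = 2·7 + 4; sub 8 for 7: 2·8 + 4; = 20; G_4 = 20−1 = 19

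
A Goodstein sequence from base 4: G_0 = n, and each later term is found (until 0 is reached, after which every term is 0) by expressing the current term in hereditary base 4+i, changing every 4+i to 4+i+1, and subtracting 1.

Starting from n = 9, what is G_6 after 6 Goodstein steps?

i=0: 9 = 2·4 + 1 (b=4); 4→5: 2·5 + 1 = 11; 11−1 = 10
i=1: 10 = 2·5 (b=5); 5→6: 2·6 = 12; 12−1 = 11
i=2: 11 = 6 + 5 (b=6); 6→7: 7 + 5 = 12; 12−1 = 11
i=3: 11 = 7 + 4 (b=7); 7→8: 8 + 4 = 12; 12−1 = 11
i=4: 11 = 8 + 3 (b=8); 8→9: 9 + 3 = 12; 12−1 = 11
i=5: 11 = 9 + 2 (b=9); 9→10: 10 + 2 = 12; 12−1 = 11
i=6: 11 = 10 + 1 (b=10); 10→11: 11 + 1 = 12; 12−1 = 11

11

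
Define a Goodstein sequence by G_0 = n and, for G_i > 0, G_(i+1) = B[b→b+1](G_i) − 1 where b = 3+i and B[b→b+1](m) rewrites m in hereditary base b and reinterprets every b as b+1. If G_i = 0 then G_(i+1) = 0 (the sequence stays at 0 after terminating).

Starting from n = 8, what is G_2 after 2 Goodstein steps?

G_0=8  [base 3] 2·3 + 2  →[3↦4]→  2·4 + 2 = 10  −1 ⇒ G_1=9
G_1=9  [base 4] 2·4 + 1  →[4↦5]→  2·5 + 1 = 11  −1 ⇒ G_2=10
G_2=10  [base 5] 2·5  →[5↦6]→  2·6 = 12  −1 ⇒ G_3=11

10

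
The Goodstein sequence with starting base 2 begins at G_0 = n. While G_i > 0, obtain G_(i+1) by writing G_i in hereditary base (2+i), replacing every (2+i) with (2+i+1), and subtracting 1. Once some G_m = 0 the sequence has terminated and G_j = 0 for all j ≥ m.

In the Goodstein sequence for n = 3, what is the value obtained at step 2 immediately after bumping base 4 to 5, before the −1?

3

G_0 = 3. HB_2(3) = 2 + 1. Bump = 4. G_1 = 3.
G_1 = 3. HB_3(3) = 3. Bump = 4. G_2 = 3.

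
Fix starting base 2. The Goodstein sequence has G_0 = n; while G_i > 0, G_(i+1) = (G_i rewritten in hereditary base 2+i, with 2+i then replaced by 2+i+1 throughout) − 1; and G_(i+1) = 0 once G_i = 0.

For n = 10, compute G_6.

10 —HB2→ 2^(2 + 1) + 2 —bump→ 3^(3 + 1) + 3 = 84 —(−1)→ 83
83 —HB3→ 3^(3 + 1) + 2 —bump→ 4^(4 + 1) + 2 = 1026 —(−1)→ 1025
1025 —HB4→ 4^(4 + 1) + 1 —bump→ 5^(5 + 1) + 1 = 15626 —(−1)→ 15625
15625 —HB5→ 5^(5 + 1) —bump→ 6^(6 + 1) = 279936 —(−1)→ 279935
279935 —HB6→ 5·6^6 + 5·6^5 + 5·6^4 + 5·6^3 + 5·6^2 + 5·6 + 5 —bump→ 5·7^7 + 5·7^5 + 5·7^4 + 5·7^3 + 5·7^2 + 5·7 + 5 = 4215755 —(−1)→ 4215754
4215754 —HB7→ 5·7^7 + 5·7^5 + 5·7^4 + 5·7^3 + 5·7^2 + 5·7 + 4 —bump→ 5·8^8 + 5·8^5 + 5·8^4 + 5·8^3 + 5·8^2 + 5·8 + 4 = 84073324 —(−1)→ 84073323
84073323 —HB8→ 5·8^8 + 5·8^5 + 5·8^4 + 5·8^3 + 5·8^2 + 5·8 + 3 —bump→ 5·9^9 + 5·9^5 + 5·9^4 + 5·9^3 + 5·9^2 + 5·9 + 3 = 1937434593 —(−1)→ 1937434592

84073323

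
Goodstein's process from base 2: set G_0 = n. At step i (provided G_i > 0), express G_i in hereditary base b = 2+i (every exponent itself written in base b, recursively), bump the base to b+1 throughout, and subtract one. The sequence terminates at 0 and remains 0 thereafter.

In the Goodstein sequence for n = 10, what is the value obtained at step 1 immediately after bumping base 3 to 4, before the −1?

10 —HB2→ 2^(2 + 1) + 2 —bump→ 3^(3 + 1) + 3 = 84 —(−1)→ 83
83 —HB3→ 3^(3 + 1) + 2 —bump→ 4^(4 + 1) + 2 = 1026 —(−1)→ 1025

1026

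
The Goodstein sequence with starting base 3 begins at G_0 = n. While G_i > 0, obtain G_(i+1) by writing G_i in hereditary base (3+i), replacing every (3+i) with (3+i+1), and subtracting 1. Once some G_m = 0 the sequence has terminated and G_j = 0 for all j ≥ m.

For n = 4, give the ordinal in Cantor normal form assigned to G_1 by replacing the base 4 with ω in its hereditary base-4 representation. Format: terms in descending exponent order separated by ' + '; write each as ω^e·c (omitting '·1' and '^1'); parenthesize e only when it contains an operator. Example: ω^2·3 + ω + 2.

[0] 4 ≡ 3 + 1 (base 3). Lift 4: 5. −1: 4.
[1] 4 ≡ 4 (base 4). Lift 5: 5. −1: 4.

ω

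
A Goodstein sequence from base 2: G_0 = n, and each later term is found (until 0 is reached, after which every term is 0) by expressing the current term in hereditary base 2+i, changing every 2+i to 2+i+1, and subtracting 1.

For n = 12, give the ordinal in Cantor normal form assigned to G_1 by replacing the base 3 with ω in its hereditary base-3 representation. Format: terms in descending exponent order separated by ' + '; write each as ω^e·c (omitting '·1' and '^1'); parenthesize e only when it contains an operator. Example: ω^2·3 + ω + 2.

G_0 = 12. HB_2(12) = 2^(2 + 1) + 2^2. Bump = 108. G_1 = 107.
G_1 = 107. HB_3(107) = 3^(3 + 1) + 2·3^2 + 2·3 + 2. Bump = 1066. G_2 = 1065.

ω^(ω + 1) + ω^2·2 + ω·2 + 2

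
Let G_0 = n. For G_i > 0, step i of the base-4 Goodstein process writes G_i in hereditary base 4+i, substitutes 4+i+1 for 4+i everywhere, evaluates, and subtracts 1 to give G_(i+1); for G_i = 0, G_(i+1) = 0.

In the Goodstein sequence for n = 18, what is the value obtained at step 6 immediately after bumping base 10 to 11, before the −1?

base 4: 18 = 4^2 + 2; at 5: 5^2 + 2 = 27; next = 26
base 5: 26 = 5^2 + 1; at 6: 6^2 + 1 = 37; next = 36
base 6: 36 = 6^2; at 7: 7^2 = 49; next = 48
base 7: 48 = 6·7 + 6; at 8: 6·8 + 6 = 54; next = 53
base 8: 53 = 6·8 + 5; at 9: 6·9 + 5 = 59; next = 58
base 9: 58 = 6·9 + 4; at 10: 6·10 + 4 = 64; next = 63
base 10: 63 = 6·10 + 3; at 11: 6·11 + 3 = 69; next = 68

69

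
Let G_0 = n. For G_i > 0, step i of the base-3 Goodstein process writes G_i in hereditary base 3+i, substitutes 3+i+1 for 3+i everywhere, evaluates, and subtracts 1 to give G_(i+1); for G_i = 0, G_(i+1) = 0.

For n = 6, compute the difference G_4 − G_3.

0

G_0 = 6. HB_3(6) = 2·3. Bump = 8. G_1 = 7.
G_1 = 7. HB_4(7) = 4 + 3. Bump = 8. G_2 = 7.
G_2 = 7. HB_5(7) = 5 + 2. Bump = 8. G_3 = 7.
G_3 = 7. HB_6(7) = 6 + 1. Bump = 8. G_4 = 7.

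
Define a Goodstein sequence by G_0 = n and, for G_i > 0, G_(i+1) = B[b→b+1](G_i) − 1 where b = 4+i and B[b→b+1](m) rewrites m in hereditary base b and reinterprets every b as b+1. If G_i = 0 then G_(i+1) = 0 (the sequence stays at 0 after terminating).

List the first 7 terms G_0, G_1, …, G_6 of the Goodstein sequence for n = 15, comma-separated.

15, 17, 19, 21, 23, 24, 25

G_0 = 15. HB_4(15) = 3·4 + 3. Bump = 18. G_1 = 17.
G_1 = 17. HB_5(17) = 3·5 + 2. Bump = 20. G_2 = 19.
G_2 = 19. HB_6(19) = 3·6 + 1. Bump = 22. G_3 = 21.
G_3 = 21. HB_7(21) = 3·7. Bump = 24. G_4 = 23.
G_4 = 23. HB_8(23) = 2·8 + 7. Bump = 25. G_5 = 24.
G_5 = 24. HB_9(24) = 2·9 + 6. Bump = 26. G_6 = 25.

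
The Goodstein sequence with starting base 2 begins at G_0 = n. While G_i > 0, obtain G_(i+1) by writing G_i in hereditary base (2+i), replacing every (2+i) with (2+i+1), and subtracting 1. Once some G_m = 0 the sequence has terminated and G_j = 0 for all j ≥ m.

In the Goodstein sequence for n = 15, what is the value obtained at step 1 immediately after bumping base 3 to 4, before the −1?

i=0: 15 = 2^(2 + 1) + 2^2 + 2 + 1 (b=2); 2→3: 3^(3 + 1) + 3^3 + 3 + 1 = 112; 112−1 = 111
i=1: 111 = 3^(3 + 1) + 3^3 + 3 (b=3); 3→4: 4^(4 + 1) + 4^4 + 4 = 1284; 1284−1 = 1283

1284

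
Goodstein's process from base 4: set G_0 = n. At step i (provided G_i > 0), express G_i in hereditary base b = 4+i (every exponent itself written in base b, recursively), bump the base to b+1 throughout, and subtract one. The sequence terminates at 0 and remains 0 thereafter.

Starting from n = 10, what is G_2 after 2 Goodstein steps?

12

base 4: 10 = 2·4 + 2; at 5: 2·5 + 2 = 12; next = 11
base 5: 11 = 2·5 + 1; at 6: 2·6 + 1 = 13; next = 12
base 6: 12 = 2·6; at 7: 2·7 = 14; next = 13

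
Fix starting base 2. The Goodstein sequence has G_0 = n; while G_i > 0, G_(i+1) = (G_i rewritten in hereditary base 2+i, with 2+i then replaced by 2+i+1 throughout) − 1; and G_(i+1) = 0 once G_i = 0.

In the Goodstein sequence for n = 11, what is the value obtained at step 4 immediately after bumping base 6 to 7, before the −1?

5764802

G_0=11  [base 2] 2^(2 + 1) + 2 + 1  →[2↦3]→  3^(3 + 1) + 3 + 1 = 85  −1 ⇒ G_1=84
G_1=84  [base 3] 3^(3 + 1) + 3  →[3↦4]→  4^(4 + 1) + 4 = 1028  −1 ⇒ G_2=1027
G_2=1027  [base 4] 4^(4 + 1) + 3  →[4↦5]→  5^(5 + 1) + 3 = 15628  −1 ⇒ G_3=15627
G_3=15627  [base 5] 5^(5 + 1) + 2  →[5↦6]→  6^(6 + 1) + 2 = 279938  −1 ⇒ G_4=279937
G_4=279937  [base 6] 6^(6 + 1) + 1  →[6↦7]→  7^(7 + 1) + 1 = 5764802  −1 ⇒ G_5=5764801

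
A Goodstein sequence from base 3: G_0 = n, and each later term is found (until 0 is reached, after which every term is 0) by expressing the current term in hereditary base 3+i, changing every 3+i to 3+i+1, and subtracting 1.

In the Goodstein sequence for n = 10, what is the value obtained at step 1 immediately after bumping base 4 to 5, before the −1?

25

base 3: 10 = 3^2 + 1; at 4: 4^2 + 1 = 17; next = 16
base 4: 16 = 4^2; at 5: 5^2 = 25; next = 24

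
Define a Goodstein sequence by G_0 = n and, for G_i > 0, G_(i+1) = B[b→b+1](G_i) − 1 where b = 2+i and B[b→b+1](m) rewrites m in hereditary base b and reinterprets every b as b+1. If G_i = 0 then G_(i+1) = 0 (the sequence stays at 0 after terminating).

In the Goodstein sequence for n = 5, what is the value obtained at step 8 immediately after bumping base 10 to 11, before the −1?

G_0 = 5. HB_2(5) = 2^2 + 1. Bump = 28. G_1 = 27.
G_1 = 27. HB_3(27) = 3^3. Bump = 256. G_2 = 255.
G_2 = 255. HB_4(255) = 3·4^3 + 3·4^2 + 3·4 + 3. Bump = 468. G_3 = 467.
G_3 = 467. HB_5(467) = 3·5^3 + 3·5^2 + 3·5 + 2. Bump = 776. G_4 = 775.
G_4 = 775. HB_6(775) = 3·6^3 + 3·6^2 + 3·6 + 1. Bump = 1198. G_5 = 1197.
G_5 = 1197. HB_7(1197) = 3·7^3 + 3·7^2 + 3·7. Bump = 1752. G_6 = 1751.
G_6 = 1751. HB_8(1751) = 3·8^3 + 3·8^2 + 2·8 + 7. Bump = 2455. G_7 = 2454.
G_7 = 2454. HB_9(2454) = 3·9^3 + 3·9^2 + 2·9 + 6. Bump = 3326. G_8 = 3325.
G_8 = 3325. HB_10(3325) = 3·10^3 + 3·10^2 + 2·10 + 5. Bump = 4383. G_9 = 4382.

4383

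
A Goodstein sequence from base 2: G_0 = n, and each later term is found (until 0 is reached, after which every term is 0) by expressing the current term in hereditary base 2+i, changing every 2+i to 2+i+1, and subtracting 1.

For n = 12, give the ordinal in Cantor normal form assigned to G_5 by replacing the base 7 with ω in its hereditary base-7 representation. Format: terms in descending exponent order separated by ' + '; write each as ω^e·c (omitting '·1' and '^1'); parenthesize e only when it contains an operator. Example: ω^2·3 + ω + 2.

base 2: 12 = 2^(2 + 1) + 2^2; at 3: 3^(3 + 1) + 3^3 = 108; next = 107
base 3: 107 = 3^(3 + 1) + 2·3^2 + 2·3 + 2; at 4: 4^(4 + 1) + 2·4^2 + 2·4 + 2 = 1066; next = 1065
base 4: 1065 = 4^(4 + 1) + 2·4^2 + 2·4 + 1; at 5: 5^(5 + 1) + 2·5^2 + 2·5 + 1 = 15686; next = 15685
base 5: 15685 = 5^(5 + 1) + 2·5^2 + 2·5; at 6: 6^(6 + 1) + 2·6^2 + 2·6 = 280020; next = 280019
base 6: 280019 = 6^(6 + 1) + 2·6^2 + 6 + 5; at 7: 7^(7 + 1) + 2·7^2 + 7 + 5 = 5764911; next = 5764910
base 7: 5764910 = 7^(7 + 1) + 2·7^2 + 7 + 4; at 8: 8^(8 + 1) + 2·8^2 + 8 + 4 = 134217868; next = 134217867

ω^(ω + 1) + ω^2·2 + ω + 4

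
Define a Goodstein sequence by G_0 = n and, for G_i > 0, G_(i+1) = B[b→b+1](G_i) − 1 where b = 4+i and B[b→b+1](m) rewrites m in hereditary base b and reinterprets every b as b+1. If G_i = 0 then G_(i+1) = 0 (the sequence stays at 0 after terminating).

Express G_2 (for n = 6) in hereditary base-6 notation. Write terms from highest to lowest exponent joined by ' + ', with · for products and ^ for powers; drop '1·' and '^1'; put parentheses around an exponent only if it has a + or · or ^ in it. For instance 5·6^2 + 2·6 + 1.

6 —HB4→ 4 + 2 —bump→ 5 + 2 = 7 —(−1)→ 6
6 —HB5→ 5 + 1 —bump→ 6 + 1 = 7 —(−1)→ 6

6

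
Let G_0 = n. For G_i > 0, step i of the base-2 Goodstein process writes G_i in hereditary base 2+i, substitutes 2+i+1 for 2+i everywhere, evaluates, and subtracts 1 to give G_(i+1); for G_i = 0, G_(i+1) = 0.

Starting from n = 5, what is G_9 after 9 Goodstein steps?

4382

[0] 5 ≡ 2^2 + 1 (base 2). Lift 3: 28. −1: 27.
[1] 27 ≡ 3^3 (base 3). Lift 4: 256. −1: 255.
[2] 255 ≡ 3·4^3 + 3·4^2 + 3·4 + 3 (base 4). Lift 5: 468. −1: 467.
[3] 467 ≡ 3·5^3 + 3·5^2 + 3·5 + 2 (base 5). Lift 6: 776. −1: 775.
[4] 775 ≡ 3·6^3 + 3·6^2 + 3·6 + 1 (base 6). Lift 7: 1198. −1: 1197.
[5] 1197 ≡ 3·7^3 + 3·7^2 + 3·7 (base 7). Lift 8: 1752. −1: 1751.
[6] 1751 ≡ 3·8^3 + 3·8^2 + 2·8 + 7 (base 8). Lift 9: 2455. −1: 2454.
[7] 2454 ≡ 3·9^3 + 3·9^2 + 2·9 + 6 (base 9). Lift 10: 3326. −1: 3325.
[8] 3325 ≡ 3·10^3 + 3·10^2 + 2·10 + 5 (base 10). Lift 11: 4383. −1: 4382.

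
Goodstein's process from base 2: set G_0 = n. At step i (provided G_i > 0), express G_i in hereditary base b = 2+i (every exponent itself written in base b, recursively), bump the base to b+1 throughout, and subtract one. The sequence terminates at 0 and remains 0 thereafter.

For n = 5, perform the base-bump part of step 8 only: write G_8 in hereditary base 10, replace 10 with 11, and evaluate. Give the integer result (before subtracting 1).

i=0: 5 = 2^2 + 1 (b=2); 2→3: 3^3 + 1 = 28; 28−1 = 27
i=1: 27 = 3^3 (b=3); 3→4: 4^4 = 256; 256−1 = 255
i=2: 255 = 3·4^3 + 3·4^2 + 3·4 + 3 (b=4); 4→5: 3·5^3 + 3·5^2 + 3·5 + 3 = 468; 468−1 = 467
i=3: 467 = 3·5^3 + 3·5^2 + 3·5 + 2 (b=5); 5→6: 3·6^3 + 3·6^2 + 3·6 + 2 = 776; 776−1 = 775
i=4: 775 = 3·6^3 + 3·6^2 + 3·6 + 1 (b=6); 6→7: 3·7^3 + 3·7^2 + 3·7 + 1 = 1198; 1198−1 = 1197
i=5: 1197 = 3·7^3 + 3·7^2 + 3·7 (b=7); 7→8: 3·8^3 + 3·8^2 + 3·8 = 1752; 1752−1 = 1751
i=6: 1751 = 3·8^3 + 3·8^2 + 2·8 + 7 (b=8); 8→9: 3·9^3 + 3·9^2 + 2·9 + 7 = 2455; 2455−1 = 2454
i=7: 2454 = 3·9^3 + 3·9^2 + 2·9 + 6 (b=9); 9→10: 3·10^3 + 3·10^2 + 2·10 + 6 = 3326; 3326−1 = 3325
i=8: 3325 = 3·10^3 + 3·10^2 + 2·10 + 5 (b=10); 10→11: 3·11^3 + 3·11^2 + 2·11 + 5 = 4383; 4383−1 = 4382

4383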